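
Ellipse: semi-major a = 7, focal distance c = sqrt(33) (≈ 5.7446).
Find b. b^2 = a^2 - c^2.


b^2 = 7^2 - (sqrt(33))^2 = 49 - 33 = 16
b = sqrt(16) = 4

b = 4


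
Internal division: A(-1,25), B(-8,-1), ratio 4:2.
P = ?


Px = (4*(-8) + 2*(-1))/6 = -34/6 = -5.6667
Py = (4*(-1) + 2*25)/6 = 46/6 = 7.6667

P = (-5.6667, 7.6667)


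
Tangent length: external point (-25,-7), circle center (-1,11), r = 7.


d = sqrt((-25+ 1)^2 + (-7-11)^2) = sqrt(576+324) = 30.0000
L = sqrt(900.0000 - 49) = sqrt(851.0000) = 29.1719

29.1719


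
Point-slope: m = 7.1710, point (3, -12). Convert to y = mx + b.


y + 12 = 7.1710(x - 3)
y = 7.1710x - 12 - 7.1710*3
y = 7.1710x - 33.5130

y = 7.1710x - 33.5130


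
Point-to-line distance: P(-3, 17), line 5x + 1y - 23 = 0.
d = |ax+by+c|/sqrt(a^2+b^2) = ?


|5*(-3) + 1*17 - 23| = |-21| = 21
sqrt(25 + 1) = sqrt(26) = 5.0990
d = 21/sqrt(26) = 4.1184

4.1184


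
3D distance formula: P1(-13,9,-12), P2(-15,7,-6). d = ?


dx=-2, dy=-2, dz=6
d = sqrt(4+4+36) = sqrt(44) = 6.6332

6.6332


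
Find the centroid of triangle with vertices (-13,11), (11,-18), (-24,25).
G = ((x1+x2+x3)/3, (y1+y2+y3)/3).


Gx = (-13+11- 24)/3 = -26/3 = -8.6667
Gy = (11- 18+25)/3 = 18/3 = 6.0000

G = (-8.6667, 6.0000)


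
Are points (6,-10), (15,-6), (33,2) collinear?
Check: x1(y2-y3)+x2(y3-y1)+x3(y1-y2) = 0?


6*(-6-2) + 15*(2+ 10) + 33*(-10+ 6)
= -48 + 180 - 132 = 0

Yes, collinear (determinant = 0)


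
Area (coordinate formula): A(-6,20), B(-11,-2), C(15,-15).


-6*(-2+ 15) = -78
-11*(-15-20) = 385
15*(20+ 2) = 330
sum = 637
Area = |637|/2 = 318.5000

318.5000 sq units


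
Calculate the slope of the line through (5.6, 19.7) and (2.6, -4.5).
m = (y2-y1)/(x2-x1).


dy = -4.5 - 19.7 = -24.2
dx = 2.6 - 5.6 = -3
m = -24.2/(-3) = 8.0667

m = 8.0667


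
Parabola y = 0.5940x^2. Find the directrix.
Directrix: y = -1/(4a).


a = 0.5940
1/(4a) = 0.4209
directrix: y = -0.4209 = -0.4209

y = -0.4209


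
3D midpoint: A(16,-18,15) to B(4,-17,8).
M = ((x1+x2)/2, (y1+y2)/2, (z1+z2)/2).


Mx = (16+4)/2 = 10.0000
My = (-18- 17)/2 = -17.5000
Mz = (15+8)/2 = 11.5000

M = (10.0000, -17.5000, 11.5000)


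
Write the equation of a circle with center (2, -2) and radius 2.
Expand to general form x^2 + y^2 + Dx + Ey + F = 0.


(x-2)^2 + (y+ 2)^2 = 2^2
D = -2h = -4, E = -2k = 4
F = h^2+k^2-r^2 = 4+4-4 = 4

x^2 + y^2 - 4x + 4y + 4 = 0


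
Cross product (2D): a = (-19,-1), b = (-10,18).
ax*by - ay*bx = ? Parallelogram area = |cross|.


cross = -19*18 + 1*(-10) = -342 - 10 = -352
Parallelogram area = |-352| = 352

cross = -352, parallelogram area = 352


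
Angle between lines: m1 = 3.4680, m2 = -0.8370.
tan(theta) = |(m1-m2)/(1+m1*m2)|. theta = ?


m1-m2 = 4.305
1+m1*m2 = -1.902716
tan(theta) = |4.305/(-1.902716)| = 2.262555
theta = arctan(|4.305/(-1.902716)|) = 66.1556 degrees (acute angle)

66.1556 degrees


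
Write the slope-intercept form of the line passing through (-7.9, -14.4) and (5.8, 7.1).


m = (21.5)/(13.7) = 1.5693
b = y1 - m*x1 = -14.4 - (21.5*(-7.9))/(13.7) = -14.4 + 12.3978 = -2.0022

y = 1.5693x - 2.0022


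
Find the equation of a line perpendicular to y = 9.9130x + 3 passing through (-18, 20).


Perpendicular slope = -1/m1 = -1/9.9130 = -0.1009
b2 = y0 - m2*x0 = 20 - 18/9.9130 = 20 - 1.8158 = 18.1842

y = -0.1009x + 18.1842


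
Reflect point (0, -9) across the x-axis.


Reflection rule for x-axis: (x, -y)
(0, -9) -> (0, 9)

(0, 9)


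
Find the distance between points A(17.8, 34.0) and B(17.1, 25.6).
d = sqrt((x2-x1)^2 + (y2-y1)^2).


dx = 17.1 - 17.8 = -0.7
dy = 25.6 - 34.0 = -8.4
d = sqrt(0.49 + 70.56) = sqrt(71.05) = 8.4291

8.4291


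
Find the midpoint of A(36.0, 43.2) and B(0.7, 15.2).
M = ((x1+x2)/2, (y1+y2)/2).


Mx = (36.0 + 0.7)/2 = 36.7/2 = 18.3500
My = (43.2 + 15.2)/2 = 58.4/2 = 29.2000

(18.3500, 29.2000)


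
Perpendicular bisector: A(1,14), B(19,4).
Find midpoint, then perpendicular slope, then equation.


Midpoint = (10, 9)
Slope of AB = dy/dx = -10/18 = -0.5556
Perp slope = -dx/dy = 18/10 = 1.8000
b = My - (perp slope)*Mx = 9 + (18*10)/(-10) = 9 - 18.0000 = -9.0000

y = 1.8000x - 9.0000


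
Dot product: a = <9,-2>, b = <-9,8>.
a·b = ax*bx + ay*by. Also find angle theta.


a·b = 9*(-9) - 2*8 = -81 - 16 = -97
|a| = sqrt(81+4) = 9.2195
|b| = sqrt(81+64) = 12.0416
cos(theta) = -97/(sqrt(85)*sqrt(145)) = -97/sqrt(12325) = -0.873732
theta = arccos(-97/sqrt(12325)) = 150.8953 degrees

a·b = -97, theta = 150.8953 deg


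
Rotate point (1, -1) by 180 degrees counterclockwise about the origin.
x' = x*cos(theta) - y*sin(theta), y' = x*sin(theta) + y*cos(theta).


cos(180) = -1, sin(180) = 0
x' = 1*(-1) + 1*0 = -1
y' = 1*0 - 1*(-1) = 1

(-1, 1)


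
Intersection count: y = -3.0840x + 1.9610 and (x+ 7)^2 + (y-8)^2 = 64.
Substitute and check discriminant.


Substitute y = -3.0840x + 1.9610: (x+ 7)^2 + (-3.0840x+1.9610-8)^2 = 64
Expand to Ax^2 + Bx + C = 0, where b-k = -6.039
A = 1+m^2 = 10.511056
B = 2(m(b-k) - h) = 2(-3.0840*(-6.039) + 7) = 51.248552
C = h^2 + (b-k)^2 - r^2 = 49 + 36.469521 - 64 = 21.469521
disc = B^2-4AC = 2626.4141 - 902.6694 = 1723.7447
disc > 0

2 intersection points


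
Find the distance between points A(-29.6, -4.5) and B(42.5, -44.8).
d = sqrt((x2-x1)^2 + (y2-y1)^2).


dx = 42.5 + 29.6 = 72.1
dy = -44.8 + 4.5 = -40.3
d = sqrt(5198.41 + 1624.09) = sqrt(6822.5) = 82.5984

82.5984


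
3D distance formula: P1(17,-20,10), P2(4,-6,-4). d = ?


dx=-13, dy=14, dz=-14
d = sqrt(169+196+196) = sqrt(561) = 23.6854

23.6854


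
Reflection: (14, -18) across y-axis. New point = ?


Reflection rule for y-axis: (-x, y)
(14, -18) -> (-14, -18)

(-14, -18)


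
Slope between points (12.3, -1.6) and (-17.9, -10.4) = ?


dy = -10.4 + 1.6 = -8.8
dx = -17.9 - 12.3 = -30.2
m = -8.8/(-30.2) = 0.2914

m = 0.2914


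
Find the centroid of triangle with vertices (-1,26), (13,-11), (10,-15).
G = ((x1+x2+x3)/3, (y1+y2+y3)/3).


Gx = (-1+13+10)/3 = 22/3 = 7.3333
Gy = (26- 11- 15)/3 = 0/3 = 0

G = (7.3333, 0)


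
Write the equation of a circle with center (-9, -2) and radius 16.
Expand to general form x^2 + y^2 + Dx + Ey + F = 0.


(x+ 9)^2 + (y+ 2)^2 = 16^2
D = -2h = 18, E = -2k = 4
F = h^2+k^2-r^2 = 81+4-256 = -171

x^2 + y^2 + 18x + 4y - 171 = 0


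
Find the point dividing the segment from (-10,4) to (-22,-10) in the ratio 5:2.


Px = (5*(-22) + 2*(-10))/7 = -130/7 = -18.5714
Py = (5*(-10) + 2*4)/7 = -42/7 = -6.0000

P = (-18.5714, -6.0000)


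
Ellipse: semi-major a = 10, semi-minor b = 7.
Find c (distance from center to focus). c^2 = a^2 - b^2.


c^2 = 10^2 - 7^2 = 100 - 49 = 51
c = sqrt(51) = 7.1414

c = 7.1414


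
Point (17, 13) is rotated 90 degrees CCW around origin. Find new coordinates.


cos(90) = 0, sin(90) = 1
x' = 17*0 - 13*1 = -13
y' = 17*1 + 13*0 = 17

(-13, 17)


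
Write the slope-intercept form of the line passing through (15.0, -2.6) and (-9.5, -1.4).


m = (1.2)/(-24.5) = -0.0490
b = y1 - m*x1 = -2.6 - (1.2*15.0)/(-24.5) = -2.6 + 0.7347 = -1.8653

y = -0.0490x - 1.8653


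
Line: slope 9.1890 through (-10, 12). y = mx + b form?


y - 12 = 9.1890(x + 10)
y = 9.1890x + 12 - 9.1890*(-10)
y = 9.1890x + 103.8900

y = 9.1890x + 103.8900


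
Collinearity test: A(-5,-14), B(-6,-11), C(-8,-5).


-5*(-11+ 5) - 6*(-5+ 14) - 8*(-14+ 11)
= 30 - 54 + 24 = 0

Yes, collinear (determinant = 0)


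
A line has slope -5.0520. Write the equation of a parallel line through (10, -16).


Parallel lines have equal slopes.
m2 = -5.0520
b2 = -16 + 5.0520*10 = 34.5200

y = -5.0520x + 34.5200


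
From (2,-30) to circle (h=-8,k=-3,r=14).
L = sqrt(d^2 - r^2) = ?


d = sqrt((2+ 8)^2 + (-30+ 3)^2) = sqrt(100+729) = 28.7924
L = sqrt(829.0000 - 196) = sqrt(633.0000) = 25.1595

25.1595


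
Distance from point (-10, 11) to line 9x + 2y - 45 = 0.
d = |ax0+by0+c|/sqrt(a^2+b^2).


|9*(-10) + 2*11 - 45| = |-113| = 113
sqrt(81 + 4) = sqrt(85) = 9.2195
d = 113/sqrt(85) = 12.2566

12.2566


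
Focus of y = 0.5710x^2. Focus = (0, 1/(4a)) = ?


a = 0.5710
4a = 2.2840
focus = (0, 1/2.2840) = (0, 0.4378)

Focus = (0, 0.4378)


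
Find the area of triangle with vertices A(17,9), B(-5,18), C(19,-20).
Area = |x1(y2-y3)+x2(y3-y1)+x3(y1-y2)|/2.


17*(18+ 20) = 646
-5*(-20-9) = 145
19*(9-18) = -171
sum = 620
Area = |620|/2 = 310.0000

310.0000 sq units


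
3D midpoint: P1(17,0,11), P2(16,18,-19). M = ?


Mx = (17+16)/2 = 16.5000
My = (0+18)/2 = 9.0000
Mz = (11- 19)/2 = -4.0000

M = (16.5000, 9.0000, -4.0000)


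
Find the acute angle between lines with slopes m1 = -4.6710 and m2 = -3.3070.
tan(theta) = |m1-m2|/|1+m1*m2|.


m1-m2 = -1.364
1+m1*m2 = 16.446997
tan(theta) = |-1.364/16.446997| = 0.082933
theta = arctan(|-1.364/16.446997|) = 4.7409 degrees (acute angle)

4.7409 degrees


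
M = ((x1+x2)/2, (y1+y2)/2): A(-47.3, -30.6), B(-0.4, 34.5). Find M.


Mx = (-47.3 - 0.4)/2 = -47.7/2 = -23.8500
My = (-30.6 + 34.5)/2 = 3.9/2 = 1.9500

(-23.8500, 1.9500)


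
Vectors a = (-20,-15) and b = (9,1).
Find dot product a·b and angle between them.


a·b = -20*9 - 15*1 = -180 - 15 = -195
|a| = sqrt(400+225) = 25.0000
|b| = sqrt(81+1) = 9.0554
cos(theta) = -195/(sqrt(625)*sqrt(82)) = -195/sqrt(51250) = -0.861366
theta = arccos(-195/sqrt(51250)) = 149.4703 degrees

a·b = -195, theta = 149.4703 deg


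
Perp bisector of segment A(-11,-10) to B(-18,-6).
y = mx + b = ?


Midpoint = (-14.5, -8)
Slope of AB = dy/dx = 4/(-7) = -0.5714
Perp slope = -dx/dy = 7/4 = 1.7500
b = My - (perp slope)*Mx = -8 + (-7*(-14.5))/4 = -8 + 25.3750 = 17.3750

y = 1.7500x + 17.3750


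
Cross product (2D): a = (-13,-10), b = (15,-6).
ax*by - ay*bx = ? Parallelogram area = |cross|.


cross = -13*(-6) + 10*15 = 78 + 150 = 228
Parallelogram area = |228| = 228

cross = 228, parallelogram area = 228


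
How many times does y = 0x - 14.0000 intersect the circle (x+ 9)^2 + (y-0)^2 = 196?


Substitute y = 0x - 14.0000: (x+ 9)^2 + (0x- 14.0000-0)^2 = 196
Expand to Ax^2 + Bx + C = 0, where b-k = -14
A = 1+m^2 = 1
B = 2(m(b-k) - h) = 2(0*(-14) + 9) = 18
C = h^2 + (b-k)^2 - r^2 = 81 + 196 - 196 = 81
disc = B^2-4AC = 324.0000 - 324.0000 = 0
disc = 0

1 intersection point (tangent)


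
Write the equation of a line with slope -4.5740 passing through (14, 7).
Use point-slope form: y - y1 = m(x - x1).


y - 7 = -4.5740(x - 14)
y = -4.5740x + 7 + 4.5740*14
y = -4.5740x + 71.0360

y = -4.5740x + 71.0360


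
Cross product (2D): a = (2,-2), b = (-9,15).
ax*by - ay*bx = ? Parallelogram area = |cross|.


cross = 2*15 + 2*(-9) = 30 - 18 = 12
Parallelogram area = |12| = 12

cross = 12, parallelogram area = 12


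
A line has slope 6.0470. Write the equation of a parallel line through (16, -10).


Parallel lines have equal slopes.
m2 = 6.0470
b2 = -10 - 6.0470*16 = -106.7520

y = 6.0470x - 106.7520


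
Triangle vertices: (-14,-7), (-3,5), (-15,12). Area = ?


-14*(5-12) = 98
-3*(12+ 7) = -57
-15*(-7-5) = 180
sum = 221
Area = |221|/2 = 110.5000

110.5000 sq units


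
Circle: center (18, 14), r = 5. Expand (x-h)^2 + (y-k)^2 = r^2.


(x-18)^2 + (y-14)^2 = 5^2
D = -2h = -36, E = -2k = -28
F = h^2+k^2-r^2 = 324+196-25 = 495

x^2 + y^2 - 36x - 28y + 495 = 0


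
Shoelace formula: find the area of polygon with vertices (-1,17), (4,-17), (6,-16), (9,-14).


sum(xi*y_{i+1}) = -1*(-17) + 4*(-16) + 6*(-14) + 9*17 = 22
sum(yi*x_{i+1}) = 17*4 - 17*6 - 16*9 - 14*(-1) = -164
Area = |22 + 164|/2 = 186/2 = 93.0000

93.0000 sq units


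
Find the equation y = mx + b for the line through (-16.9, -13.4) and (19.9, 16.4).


m = (29.8)/(36.8) = 0.8098
b = y1 - m*x1 = -13.4 - (29.8*(-16.9))/(36.8) = -13.4 + 13.6853 = 0.2853

y = 0.8098x + 0.2853


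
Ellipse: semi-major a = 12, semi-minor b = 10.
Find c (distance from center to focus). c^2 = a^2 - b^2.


c^2 = 12^2 - 10^2 = 144 - 100 = 44
c = sqrt(44) = 6.6332

c = 6.6332


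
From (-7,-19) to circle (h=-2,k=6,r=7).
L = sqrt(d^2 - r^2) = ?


d = sqrt((-7+ 2)^2 + (-19-6)^2) = sqrt(25+625) = 25.4951
L = sqrt(650.0000 - 49) = sqrt(601.0000) = 24.5153

24.5153


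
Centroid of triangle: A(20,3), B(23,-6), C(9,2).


Gx = (20+23+9)/3 = 52/3 = 17.3333
Gy = (3- 6+2)/3 = -1/3 = -0.3333

G = (17.3333, -0.3333)


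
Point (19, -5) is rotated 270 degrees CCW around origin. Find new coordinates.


cos(270) = 0, sin(270) = -1
x' = 19*0 + 5*(-1) = -5
y' = 19*(-1) - 5*0 = -19

(-5, -19)


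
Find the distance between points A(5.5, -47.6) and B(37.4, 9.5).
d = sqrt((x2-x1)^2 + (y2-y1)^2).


dx = 37.4 - 5.5 = 31.9
dy = 9.5 + 47.6 = 57.1
d = sqrt(1017.61 + 3260.41) = sqrt(4278.02) = 65.4066

65.4066


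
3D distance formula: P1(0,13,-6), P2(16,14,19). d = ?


dx=16, dy=1, dz=25
d = sqrt(256+1+625) = sqrt(882) = 29.6985

29.6985


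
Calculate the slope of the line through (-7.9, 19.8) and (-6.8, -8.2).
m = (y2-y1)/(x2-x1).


dy = -8.2 - 19.8 = -28.0
dx = -6.8 + 7.9 = 1.1
m = -28.0/1.1 = -25.4545

m = -25.4545


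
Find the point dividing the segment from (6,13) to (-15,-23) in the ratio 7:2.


Px = (7*(-15) + 2*6)/9 = -93/9 = -10.3333
Py = (7*(-23) + 2*13)/9 = -135/9 = -15.0000

P = (-10.3333, -15.0000)


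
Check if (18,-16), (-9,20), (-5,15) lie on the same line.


18*(20-15) - 9*(15+ 16) - 5*(-16-20)
= 90 - 279 + 180 = -9

No, not collinear (determinant = -9)


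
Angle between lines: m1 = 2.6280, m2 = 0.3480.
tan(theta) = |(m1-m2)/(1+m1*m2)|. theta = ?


m1-m2 = 2.28
1+m1*m2 = 1.914544
tan(theta) = |2.28/1.914544| = 1.190884
theta = arctan(|2.28/1.914544|) = 49.9794 degrees (acute angle)

49.9794 degrees


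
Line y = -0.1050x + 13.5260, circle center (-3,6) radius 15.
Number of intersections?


Substitute y = -0.1050x + 13.5260: (x+ 3)^2 + (-0.1050x+13.5260-6)^2 = 225
Expand to Ax^2 + Bx + C = 0, where b-k = 7.526
A = 1+m^2 = 1.011025
B = 2(m(b-k) - h) = 2(-0.1050*7.526 + 3) = 4.41954
C = h^2 + (b-k)^2 - r^2 = 9 + 56.640676 - 225 = -159.359324
disc = B^2-4AC = 19.5323 + 644.4650 = 663.9973
disc > 0

2 intersection points


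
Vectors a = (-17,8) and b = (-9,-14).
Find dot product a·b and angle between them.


a·b = -17*(-9) + 8*(-14) = 153 - 112 = 41
|a| = sqrt(289+64) = 18.7883
|b| = sqrt(81+196) = 16.6433
cos(theta) = 41/(sqrt(353)*sqrt(277)) = 41/sqrt(97781) = 0.131116
theta = arccos(41/sqrt(97781)) = 82.4659 degrees

a·b = 41, theta = 82.4659 deg


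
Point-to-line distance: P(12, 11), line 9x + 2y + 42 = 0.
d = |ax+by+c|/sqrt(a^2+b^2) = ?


|9*12 + 2*11 + 42| = |172| = 172
sqrt(81 + 4) = sqrt(85) = 9.2195
d = 172/sqrt(85) = 18.6560

18.6560


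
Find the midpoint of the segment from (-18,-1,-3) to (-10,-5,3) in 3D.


Mx = (-18- 10)/2 = -14.0000
My = (-1- 5)/2 = -3.0000
Mz = (-3+3)/2 = 0

M = (-14.0000, -3.0000, 0)


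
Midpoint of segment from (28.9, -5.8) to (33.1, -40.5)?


Mx = (28.9 + 33.1)/2 = 62.0/2 = 31.0000
My = (-5.8 - 40.5)/2 = -46.3/2 = -23.1500

(31.0000, -23.1500)


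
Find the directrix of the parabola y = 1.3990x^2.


a = 1.3990
1/(4a) = 0.1787
directrix: y = -0.1787 = -0.1787

y = -0.1787


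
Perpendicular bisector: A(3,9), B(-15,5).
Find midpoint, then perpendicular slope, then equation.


Midpoint = (-6, 7)
Slope of AB = dy/dx = -4/(-18) = 0.2222
Perp slope = -dx/dy = -18/4 = -4.5000
b = My - (perp slope)*Mx = 7 + (-18*(-6))/(-4) = 7 - 27.0000 = -20.0000

y = -4.5000x - 20.0000


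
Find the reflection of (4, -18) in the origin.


Reflection rule for origin: (-x, -y)
(4, -18) -> (-4, 18)

(-4, 18)


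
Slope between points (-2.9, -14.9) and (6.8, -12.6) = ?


dy = -12.6 + 14.9 = 2.3
dx = 6.8 + 2.9 = 9.7
m = 2.3/9.7 = 0.2371

m = 0.2371


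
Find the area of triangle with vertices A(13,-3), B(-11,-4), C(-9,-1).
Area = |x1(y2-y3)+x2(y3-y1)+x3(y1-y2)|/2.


13*(-4+ 1) = -39
-11*(-1+ 3) = -22
-9*(-3+ 4) = -9
sum = -70
Area = |-70|/2 = 35.0000

35.0000 sq units


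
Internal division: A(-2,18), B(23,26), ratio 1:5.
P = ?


Px = (1*23 + 5*(-2))/6 = 13/6 = 2.1667
Py = (1*26 + 5*18)/6 = 116/6 = 19.3333

P = (2.1667, 19.3333)


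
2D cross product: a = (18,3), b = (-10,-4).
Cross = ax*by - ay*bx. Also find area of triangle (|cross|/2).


cross = 18*(-4) - 3*(-10) = -72 + 30 = -42
Triangle area = |-42|/2 = 42/2 = 21.0000

cross = -42, triangle area = 21.0000


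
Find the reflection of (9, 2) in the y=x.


Reflection rule for y=x: (y, x)
(9, 2) -> (2, 9)

(2, 9)


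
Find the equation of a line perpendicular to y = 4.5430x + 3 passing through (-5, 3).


Perpendicular slope = -1/m1 = -1/4.5430 = -0.2201
b2 = y0 - m2*x0 = 3 - 5/4.5430 = 3 - 1.1006 = 1.8994

y = -0.2201x + 1.8994


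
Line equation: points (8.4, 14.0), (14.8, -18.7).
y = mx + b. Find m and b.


m = (-32.7)/(6.4) = -5.1094
b = y1 - m*x1 = 14.0 - (-32.7*8.4)/(6.4) = 14.0 + 42.9188 = 56.9188

y = -5.1094x + 56.9188


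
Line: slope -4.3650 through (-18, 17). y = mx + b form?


y - 17 = -4.3650(x + 18)
y = -4.3650x + 17 + 4.3650*(-18)
y = -4.3650x - 61.5700

y = -4.3650x - 61.5700


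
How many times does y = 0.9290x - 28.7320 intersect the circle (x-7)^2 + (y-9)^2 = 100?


Substitute y = 0.9290x - 28.7320: (x-7)^2 + (0.9290x- 28.7320-9)^2 = 100
Expand to Ax^2 + Bx + C = 0, where b-k = -37.732
A = 1+m^2 = 1.863041
B = 2(m(b-k) - h) = 2(0.9290*(-37.732) - 7) = -84.106056
C = h^2 + (b-k)^2 - r^2 = 49 + 1423.703824 - 100 = 1372.703824
disc = B^2-4AC = 7073.8287 - 10229.6140 = -3155.7853
disc < 0

0 intersection points


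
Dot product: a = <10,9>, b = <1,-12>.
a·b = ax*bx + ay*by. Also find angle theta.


a·b = 10*1 + 9*(-12) = 10 - 108 = -98
|a| = sqrt(100+81) = 13.4536
|b| = sqrt(1+144) = 12.0416
cos(theta) = -98/(sqrt(181)*sqrt(145)) = -98/sqrt(26245) = -0.604927
theta = arccos(-98/sqrt(26245)) = 127.2236 degrees

a·b = -98, theta = 127.2236 deg


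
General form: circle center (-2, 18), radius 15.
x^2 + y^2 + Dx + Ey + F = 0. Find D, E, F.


(x+ 2)^2 + (y-18)^2 = 15^2
D = -2h = 4, E = -2k = -36
F = h^2+k^2-r^2 = 4+324-225 = 103

D = 4, E = -36, F = 103


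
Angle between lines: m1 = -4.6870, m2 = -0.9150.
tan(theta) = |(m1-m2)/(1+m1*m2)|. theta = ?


m1-m2 = -3.772
1+m1*m2 = 5.288605
tan(theta) = |-3.772/5.288605| = 0.713232
theta = arctan(|-3.772/5.288605|) = 35.4977 degrees (acute angle)

35.4977 degrees


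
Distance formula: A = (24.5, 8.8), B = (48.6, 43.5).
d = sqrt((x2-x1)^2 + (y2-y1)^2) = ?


dx = 48.6 - 24.5 = 24.1
dy = 43.5 - 8.8 = 34.7
d = sqrt(580.81 + 1204.09) = sqrt(1784.9) = 42.2481

42.2481


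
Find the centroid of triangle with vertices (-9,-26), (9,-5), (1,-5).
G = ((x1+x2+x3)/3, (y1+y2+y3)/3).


Gx = (-9+9+1)/3 = 1/3 = 0.3333
Gy = (-26- 5- 5)/3 = -36/3 = -12.0000

G = (0.3333, -12.0000)


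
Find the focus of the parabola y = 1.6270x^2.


a = 1.6270
4a = 6.5080
focus = (0, 1/6.5080) = (0, 0.1537)

Focus = (0, 0.1537)


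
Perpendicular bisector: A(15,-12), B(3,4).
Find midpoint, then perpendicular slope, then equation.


Midpoint = (9, -4)
Slope of AB = dy/dx = 16/(-12) = -1.3333
Perp slope = -dx/dy = 12/16 = 0.7500
b = My - (perp slope)*Mx = -4 + (-12*9)/16 = -4 - 6.7500 = -10.7500

y = 0.7500x - 10.7500


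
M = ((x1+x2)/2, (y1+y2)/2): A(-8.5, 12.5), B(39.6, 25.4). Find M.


Mx = (-8.5 + 39.6)/2 = 31.1/2 = 15.5500
My = (12.5 + 25.4)/2 = 37.9/2 = 18.9500

(15.5500, 18.9500)


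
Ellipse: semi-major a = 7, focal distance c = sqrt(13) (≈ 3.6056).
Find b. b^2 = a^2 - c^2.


b^2 = 7^2 - (sqrt(13))^2 = 49 - 13 = 36
b = sqrt(36) = 6

b = 6


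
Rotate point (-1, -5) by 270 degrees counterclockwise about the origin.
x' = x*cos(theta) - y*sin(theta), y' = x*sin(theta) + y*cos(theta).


cos(270) = 0, sin(270) = -1
x' = -1*0 + 5*(-1) = -5
y' = -1*(-1) - 5*0 = 1

(-5, 1)


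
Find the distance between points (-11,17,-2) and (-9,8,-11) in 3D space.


dx=2, dy=-9, dz=-9
d = sqrt(4+81+81) = sqrt(166) = 12.8841

12.8841


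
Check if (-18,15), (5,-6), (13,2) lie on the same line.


-18*(-6-2) + 5*(2-15) + 13*(15+ 6)
= 144 - 65 + 273 = 352

No, not collinear (determinant = 352)


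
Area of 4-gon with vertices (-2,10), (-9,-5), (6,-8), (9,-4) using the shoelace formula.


sum(xi*y_{i+1}) = -2*(-5) - 9*(-8) + 6*(-4) + 9*10 = 148
sum(yi*x_{i+1}) = 10*(-9) - 5*6 - 8*9 - 4*(-2) = -184
Area = |148 + 184|/2 = 332/2 = 166.0000

166.0000 sq units


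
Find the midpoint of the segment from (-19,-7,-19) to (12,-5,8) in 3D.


Mx = (-19+12)/2 = -3.5000
My = (-7- 5)/2 = -6.0000
Mz = (-19+8)/2 = -5.5000

M = (-3.5000, -6.0000, -5.5000)


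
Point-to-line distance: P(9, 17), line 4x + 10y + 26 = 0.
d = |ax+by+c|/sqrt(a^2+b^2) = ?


|4*9 + 10*17 + 26| = |232| = 232
sqrt(16 + 100) = sqrt(116) = 10.7703
d = 232/sqrt(116) = 21.5407

21.5407


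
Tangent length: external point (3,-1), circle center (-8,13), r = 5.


d = sqrt((3+ 8)^2 + (-1-13)^2) = sqrt(121+196) = 17.8045
L = sqrt(317.0000 - 25) = sqrt(292.0000) = 17.0880

17.0880


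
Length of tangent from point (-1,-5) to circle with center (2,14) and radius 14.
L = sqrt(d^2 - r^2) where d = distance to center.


d = sqrt((-1-2)^2 + (-5-14)^2) = sqrt(9+361) = 19.2354
L = sqrt(370.0000 - 196) = sqrt(174.0000) = 13.1909

13.1909


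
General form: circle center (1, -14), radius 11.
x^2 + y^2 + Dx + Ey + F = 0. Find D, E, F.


(x-1)^2 + (y+ 14)^2 = 11^2
D = -2h = -2, E = -2k = 28
F = h^2+k^2-r^2 = 1+196-121 = 76

D = -2, E = 28, F = 76


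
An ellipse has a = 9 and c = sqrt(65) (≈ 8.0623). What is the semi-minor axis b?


b^2 = 9^2 - (sqrt(65))^2 = 81 - 65 = 16
b = sqrt(16) = 4

b = 4


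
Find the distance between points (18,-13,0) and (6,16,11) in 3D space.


dx=-12, dy=29, dz=11
d = sqrt(144+841+121) = sqrt(1106) = 33.2566

33.2566


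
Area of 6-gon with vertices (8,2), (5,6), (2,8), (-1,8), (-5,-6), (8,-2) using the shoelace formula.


sum(xi*y_{i+1}) = 8*6 + 5*8 + 2*8 - 1*(-6) - 5*(-2) + 8*2 = 136
sum(yi*x_{i+1}) = 2*5 + 6*2 + 8*(-1) + 8*(-5) - 6*8 - 2*8 = -90
Area = |136 + 90|/2 = 226/2 = 113.0000

113.0000 sq units


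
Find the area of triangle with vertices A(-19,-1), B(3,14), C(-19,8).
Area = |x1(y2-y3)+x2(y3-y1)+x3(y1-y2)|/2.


-19*(14-8) = -114
3*(8+ 1) = 27
-19*(-1-14) = 285
sum = 198
Area = |198|/2 = 99.0000

99.0000 sq units


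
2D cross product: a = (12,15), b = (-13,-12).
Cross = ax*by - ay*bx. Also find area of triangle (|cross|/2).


cross = 12*(-12) - 15*(-13) = -144 + 195 = 51
Triangle area = |51|/2 = 51/2 = 25.5000

cross = 51, triangle area = 25.5000


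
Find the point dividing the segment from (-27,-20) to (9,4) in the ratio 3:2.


Px = (3*9 + 2*(-27))/5 = -27/5 = -5.4000
Py = (3*4 + 2*(-20))/5 = -28/5 = -5.6000

P = (-5.4000, -5.6000)


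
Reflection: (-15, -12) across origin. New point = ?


Reflection rule for origin: (-x, -y)
(-15, -12) -> (15, 12)

(15, 12)


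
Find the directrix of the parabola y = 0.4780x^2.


a = 0.4780
1/(4a) = 0.5230
directrix: y = -0.5230 = -0.5230

y = -0.5230


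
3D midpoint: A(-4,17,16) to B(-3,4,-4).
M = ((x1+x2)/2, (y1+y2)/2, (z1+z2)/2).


Mx = (-4- 3)/2 = -3.5000
My = (17+4)/2 = 10.5000
Mz = (16- 4)/2 = 6.0000

M = (-3.5000, 10.5000, 6.0000)


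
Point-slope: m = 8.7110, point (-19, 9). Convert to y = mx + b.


y - 9 = 8.7110(x + 19)
y = 8.7110x + 9 - 8.7110*(-19)
y = 8.7110x + 174.5090

y = 8.7110x + 174.5090


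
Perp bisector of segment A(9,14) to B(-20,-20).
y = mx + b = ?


Midpoint = (-5.5, -3)
Slope of AB = dy/dx = -34/(-29) = 1.1724
Perp slope = -dx/dy = -29/34 = -0.8529
b = My - (perp slope)*Mx = -3 + (-29*(-5.5))/(-34) = -3 - 4.6912 = -7.6912

y = -0.8529x - 7.6912


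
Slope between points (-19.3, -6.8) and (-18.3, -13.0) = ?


dy = -13.0 + 6.8 = -6.2
dx = -18.3 + 19.3 = 1.0
m = -6.2/1.0 = -6.2000

m = -6.2000


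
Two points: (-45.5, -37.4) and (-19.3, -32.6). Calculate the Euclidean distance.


dx = -19.3 + 45.5 = 26.2
dy = -32.6 + 37.4 = 4.8
d = sqrt(686.44 + 23.04) = sqrt(709.48) = 26.6361

26.6361


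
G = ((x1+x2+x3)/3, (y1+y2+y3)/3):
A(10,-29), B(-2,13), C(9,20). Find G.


Gx = (10- 2+9)/3 = 17/3 = 5.6667
Gy = (-29+13+20)/3 = 4/3 = 1.3333

G = (5.6667, 1.3333)


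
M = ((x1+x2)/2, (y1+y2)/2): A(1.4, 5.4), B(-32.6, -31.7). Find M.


Mx = (1.4 - 32.6)/2 = -31.2/2 = -15.6000
My = (5.4 - 31.7)/2 = -26.3/2 = -13.1500

(-15.6000, -13.1500)


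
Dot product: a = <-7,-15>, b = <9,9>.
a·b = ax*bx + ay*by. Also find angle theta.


a·b = -7*9 - 15*9 = -63 - 135 = -198
|a| = sqrt(49+225) = 16.5529
|b| = sqrt(81+81) = 12.7279
cos(theta) = -198/(sqrt(274)*sqrt(162)) = -198/sqrt(44388) = -0.939793
theta = arccos(-198/sqrt(44388)) = 160.0169 degrees

a·b = -198, theta = 160.0169 deg


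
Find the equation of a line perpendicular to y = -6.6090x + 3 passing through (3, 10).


Perpendicular slope = -1/m1 = -1/(-6.6090) = 0.1513
b2 = y0 - m2*x0 = 10 + 3/(-6.6090) = 10 - 0.4539 = 9.5461

y = 0.1513x + 9.5461


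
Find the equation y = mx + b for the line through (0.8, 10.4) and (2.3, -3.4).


m = (-13.8)/(1.5) = -9.2000
b = y1 - m*x1 = 10.4 - (-13.8*0.8)/(1.5) = 10.4 + 7.3600 = 17.7600

y = -9.2000x + 17.7600


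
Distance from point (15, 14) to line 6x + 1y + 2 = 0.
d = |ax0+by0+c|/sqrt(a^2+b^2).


|6*15 + 1*14 + 2| = |106| = 106
sqrt(36 + 1) = sqrt(37) = 6.0828
d = 106/sqrt(37) = 17.4263

17.4263


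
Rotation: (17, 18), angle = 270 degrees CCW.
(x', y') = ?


cos(270) = 0, sin(270) = -1
x' = 17*0 - 18*(-1) = 18
y' = 17*(-1) + 18*0 = -17

(18, -17)


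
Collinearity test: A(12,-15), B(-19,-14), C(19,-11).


12*(-14+ 11) - 19*(-11+ 15) + 19*(-15+ 14)
= -36 - 76 - 19 = -131

No, not collinear (determinant = -131)


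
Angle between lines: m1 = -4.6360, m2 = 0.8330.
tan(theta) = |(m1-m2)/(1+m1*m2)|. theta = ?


m1-m2 = -5.469
1+m1*m2 = -2.861788
tan(theta) = |-5.469/(-2.861788)| = 1.911043
theta = arctan(|-5.469/(-2.861788)|) = 62.3781 degrees (acute angle)

62.3781 degrees


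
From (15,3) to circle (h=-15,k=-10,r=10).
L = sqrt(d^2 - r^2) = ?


d = sqrt((15+ 15)^2 + (3+ 10)^2) = sqrt(900+169) = 32.6956
L = sqrt(1069.0000 - 100) = sqrt(969.0000) = 31.1288

31.1288


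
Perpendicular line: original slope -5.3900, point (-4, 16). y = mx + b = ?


Perpendicular slope = -1/m1 = -1/(-5.3900) = 0.1855
b2 = y0 - m2*x0 = 16 - 4/(-5.3900) = 16 + 0.7421 = 16.7421

y = 0.1855x + 16.7421


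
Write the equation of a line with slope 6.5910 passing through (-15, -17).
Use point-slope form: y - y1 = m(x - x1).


y + 17 = 6.5910(x + 15)
y = 6.5910x - 17 - 6.5910*(-15)
y = 6.5910x + 81.8650

y = 6.5910x + 81.8650


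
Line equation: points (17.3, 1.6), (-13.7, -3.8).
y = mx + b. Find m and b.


m = (-5.4)/(-31.0) = 0.1742
b = y1 - m*x1 = 1.6 - (-5.4*17.3)/(-31.0) = 1.6 - 3.0135 = -1.4135

y = 0.1742x - 1.4135


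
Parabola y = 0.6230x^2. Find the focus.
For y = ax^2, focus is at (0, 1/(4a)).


a = 0.6230
4a = 2.4920
focus = (0, 1/2.4920) = (0, 0.4013)

Focus = (0, 0.4013)


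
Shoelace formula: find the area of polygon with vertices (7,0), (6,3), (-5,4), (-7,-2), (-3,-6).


sum(xi*y_{i+1}) = 7*3 + 6*4 - 5*(-2) - 7*(-6) - 3*0 = 97
sum(yi*x_{i+1}) = 0*6 + 3*(-5) + 4*(-7) - 2*(-3) - 6*7 = -79
Area = |97 + 79|/2 = 176/2 = 88.0000

88.0000 sq units


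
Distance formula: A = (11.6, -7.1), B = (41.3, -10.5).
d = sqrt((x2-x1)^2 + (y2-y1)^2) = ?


dx = 41.3 - 11.6 = 29.7
dy = -10.5 + 7.1 = -3.4
d = sqrt(882.09 + 11.56) = sqrt(893.65) = 29.8940

29.8940


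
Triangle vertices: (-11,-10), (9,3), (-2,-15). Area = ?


-11*(3+ 15) = -198
9*(-15+ 10) = -45
-2*(-10-3) = 26
sum = -217
Area = |-217|/2 = 108.5000

108.5000 sq units


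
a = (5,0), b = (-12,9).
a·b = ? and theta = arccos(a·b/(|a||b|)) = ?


a·b = 5*(-12) + 0*9 = -60 + 0 = -60
|a| = sqrt(25+0) = 5.0000
|b| = sqrt(144+81) = 15.0000
cos(theta) = -60/(sqrt(25)*sqrt(225)) = -60/sqrt(5625) = -0.800000
theta = arccos(-60/sqrt(5625)) = 143.1301 degrees

a·b = -60, theta = 143.1301 deg


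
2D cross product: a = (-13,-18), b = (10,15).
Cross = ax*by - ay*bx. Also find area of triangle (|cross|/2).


cross = -13*15 + 18*10 = -195 + 180 = -15
Triangle area = |-15|/2 = 15/2 = 7.5000

cross = -15, triangle area = 7.5000


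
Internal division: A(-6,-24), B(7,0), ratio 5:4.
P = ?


Px = (5*7 + 4*(-6))/9 = 11/9 = 1.2222
Py = (5*0 + 4*(-24))/9 = -96/9 = -10.6667

P = (1.2222, -10.6667)


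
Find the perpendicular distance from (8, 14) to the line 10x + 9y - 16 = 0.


|10*8 + 9*14 - 16| = |190| = 190
sqrt(100 + 81) = sqrt(181) = 13.4536
d = 190/sqrt(181) = 14.1226

14.1226


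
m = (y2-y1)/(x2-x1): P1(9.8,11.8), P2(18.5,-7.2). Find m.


dy = -7.2 - 11.8 = -19.0
dx = 18.5 - 9.8 = 8.7
m = -19.0/8.7 = -2.1839

m = -2.1839


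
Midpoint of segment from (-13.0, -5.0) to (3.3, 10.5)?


Mx = (-13.0 + 3.3)/2 = -9.7/2 = -4.8500
My = (-5.0 + 10.5)/2 = 5.5/2 = 2.7500

(-4.8500, 2.7500)


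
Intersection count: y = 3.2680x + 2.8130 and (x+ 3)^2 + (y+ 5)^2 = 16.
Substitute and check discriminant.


Substitute y = 3.2680x + 2.8130: (x+ 3)^2 + (3.2680x+2.8130+ 5)^2 = 16
Expand to Ax^2 + Bx + C = 0, where b-k = 7.813
A = 1+m^2 = 11.679824
B = 2(m(b-k) - h) = 2(3.2680*7.813 + 3) = 57.065768
C = h^2 + (b-k)^2 - r^2 = 9 + 61.042969 - 16 = 54.042969
disc = B^2-4AC = 3256.5019 - 2524.8495 = 731.6524
disc > 0

2 intersection points


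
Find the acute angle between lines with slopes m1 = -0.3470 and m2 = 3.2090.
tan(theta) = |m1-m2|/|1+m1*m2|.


m1-m2 = -3.556
1+m1*m2 = -0.113523
tan(theta) = |-3.556/(-0.113523)| = 31.324049
theta = arctan(|-3.556/(-0.113523)|) = 88.1715 degrees (acute angle)

88.1715 degrees


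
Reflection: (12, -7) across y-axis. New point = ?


Reflection rule for y-axis: (-x, y)
(12, -7) -> (-12, -7)

(-12, -7)


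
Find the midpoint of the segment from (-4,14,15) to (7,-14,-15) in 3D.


Mx = (-4+7)/2 = 1.5000
My = (14- 14)/2 = 0
Mz = (15- 15)/2 = 0

M = (1.5000, 0, 0)


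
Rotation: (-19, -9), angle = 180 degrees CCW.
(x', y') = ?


cos(180) = -1, sin(180) = 0
x' = -19*(-1) + 9*0 = 19
y' = -19*0 - 9*(-1) = 9

(19, 9)


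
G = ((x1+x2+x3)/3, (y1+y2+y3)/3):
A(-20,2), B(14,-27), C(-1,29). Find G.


Gx = (-20+14- 1)/3 = -7/3 = -2.3333
Gy = (2- 27+29)/3 = 4/3 = 1.3333

G = (-2.3333, 1.3333)


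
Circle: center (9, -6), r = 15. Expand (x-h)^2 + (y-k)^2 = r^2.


(x-9)^2 + (y+ 6)^2 = 15^2
D = -2h = -18, E = -2k = 12
F = h^2+k^2-r^2 = 81+36-225 = -108

x^2 + y^2 - 18x + 12y - 108 = 0


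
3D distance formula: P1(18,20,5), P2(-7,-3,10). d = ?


dx=-25, dy=-23, dz=5
d = sqrt(625+529+25) = sqrt(1179) = 34.3366

34.3366


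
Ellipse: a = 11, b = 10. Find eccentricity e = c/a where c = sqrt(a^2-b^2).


c = sqrt(121-100) = sqrt(21) = 4.5826
e = c/a = sqrt(21)/11 = 0.4166

e = 0.4166


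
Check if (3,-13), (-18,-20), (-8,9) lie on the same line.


3*(-20-9) - 18*(9+ 13) - 8*(-13+ 20)
= -87 - 396 - 56 = -539

No, not collinear (determinant = -539)


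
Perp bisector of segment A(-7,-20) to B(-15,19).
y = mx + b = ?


Midpoint = (-11, -0.5)
Slope of AB = dy/dx = 39/(-8) = -4.8750
Perp slope = -dx/dy = 8/39 = 0.2051
b = My - (perp slope)*Mx = -0.5 + (-8*(-11))/39 = -0.5 + 2.2564 = 1.7564

y = 0.2051x + 1.7564


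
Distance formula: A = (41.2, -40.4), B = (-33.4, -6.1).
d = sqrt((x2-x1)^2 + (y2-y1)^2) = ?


dx = -33.4 - 41.2 = -74.6
dy = -6.1 + 40.4 = 34.3
d = sqrt(5565.16 + 1176.49) = sqrt(6741.65) = 82.1076

82.1076


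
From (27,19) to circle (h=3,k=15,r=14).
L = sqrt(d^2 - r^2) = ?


d = sqrt((27-3)^2 + (19-15)^2) = sqrt(576+16) = 24.3311
L = sqrt(592.0000 - 196) = sqrt(396.0000) = 19.8997

19.8997


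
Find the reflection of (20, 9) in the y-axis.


Reflection rule for y-axis: (-x, y)
(20, 9) -> (-20, 9)

(-20, 9)


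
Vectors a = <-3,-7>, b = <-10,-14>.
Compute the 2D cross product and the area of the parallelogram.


cross = -3*(-14) + 7*(-10) = 42 - 70 = -28
Parallelogram area = |-28| = 28

cross = -28, parallelogram area = 28


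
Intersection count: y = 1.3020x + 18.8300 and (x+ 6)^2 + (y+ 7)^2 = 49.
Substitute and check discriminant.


Substitute y = 1.3020x + 18.8300: (x+ 6)^2 + (1.3020x+18.8300+ 7)^2 = 49
Expand to Ax^2 + Bx + C = 0, where b-k = 25.83
A = 1+m^2 = 2.695204
B = 2(m(b-k) - h) = 2(1.3020*25.83 + 6) = 79.26132
C = h^2 + (b-k)^2 - r^2 = 36 + 667.1889 - 49 = 654.1889
disc = B^2-4AC = 6282.3568 - 7052.6902 = -770.3334
disc < 0

0 intersection points


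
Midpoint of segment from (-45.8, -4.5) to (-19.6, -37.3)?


Mx = (-45.8 - 19.6)/2 = -65.4/2 = -32.7000
My = (-4.5 - 37.3)/2 = -41.8/2 = -20.9000

(-32.7000, -20.9000)


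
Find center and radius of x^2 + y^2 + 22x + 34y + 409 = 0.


h = -D/2 = -22/2 = -11
k = -E/2 = -34/2 = -17
r^2 = h^2 + k^2 - F = 121 + 289 - 409 = 1
r = 1

Center (-11, -17), radius = 1


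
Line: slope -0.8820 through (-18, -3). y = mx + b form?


y + 3 = -0.8820(x + 18)
y = -0.8820x - 3 + 0.8820*(-18)
y = -0.8820x - 18.8760

y = -0.8820x - 18.8760


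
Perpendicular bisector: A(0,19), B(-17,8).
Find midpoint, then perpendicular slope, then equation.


Midpoint = (-8.5, 13.5)
Slope of AB = dy/dx = -11/(-17) = 0.6471
Perp slope = -dx/dy = -17/11 = -1.5455
b = My - (perp slope)*Mx = 13.5 + (-17*(-8.5))/(-11) = 13.5 - 13.1364 = 0.3636

y = -1.5455x + 0.3636


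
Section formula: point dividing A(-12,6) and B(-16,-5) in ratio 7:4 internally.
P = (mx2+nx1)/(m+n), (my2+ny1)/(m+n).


Px = (7*(-16) + 4*(-12))/11 = -160/11 = -14.5455
Py = (7*(-5) + 4*6)/11 = -11/11 = -1.0000

P = (-14.5455, -1.0000)


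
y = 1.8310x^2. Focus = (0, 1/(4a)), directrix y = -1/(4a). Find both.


a = 1.8310
1/(4a) = 0.1365
Focus = (0, 0.1365)
Directrix: y = -0.1365

Focus = (0, 0.1365), Directrix: y = -0.1365


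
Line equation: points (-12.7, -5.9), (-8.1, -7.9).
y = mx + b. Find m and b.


m = (-2.0)/(4.6) = -0.4348
b = y1 - m*x1 = -5.9 - (-2.0*(-12.7))/(4.6) = -5.9 - 5.5217 = -11.4217

y = -0.4348x - 11.4217


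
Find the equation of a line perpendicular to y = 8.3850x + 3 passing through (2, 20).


Perpendicular slope = -1/m1 = -1/8.3850 = -0.1193
b2 = y0 - m2*x0 = 20 + 2/8.3850 = 20 + 0.2385 = 20.2385

y = -0.1193x + 20.2385


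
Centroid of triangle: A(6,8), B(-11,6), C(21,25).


Gx = (6- 11+21)/3 = 16/3 = 5.3333
Gy = (8+6+25)/3 = 39/3 = 13.0000

G = (5.3333, 13.0000)


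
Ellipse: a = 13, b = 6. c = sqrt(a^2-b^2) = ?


c^2 = 13^2 - 6^2 = 169 - 36 = 133
c = sqrt(133) = 11.5326

c = 11.5326


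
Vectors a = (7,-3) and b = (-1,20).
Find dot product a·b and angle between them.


a·b = 7*(-1) - 3*20 = -7 - 60 = -67
|a| = sqrt(49+9) = 7.6158
|b| = sqrt(1+400) = 20.0250
cos(theta) = -67/(sqrt(58)*sqrt(401)) = -67/sqrt(23258) = -0.439328
theta = arccos(-67/sqrt(23258)) = 116.0610 degrees

a·b = -67, theta = 116.0610 deg


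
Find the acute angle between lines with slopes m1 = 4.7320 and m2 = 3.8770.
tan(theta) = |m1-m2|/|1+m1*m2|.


m1-m2 = 0.855
1+m1*m2 = 19.345964
tan(theta) = |0.855/19.345964| = 0.044195
theta = arctan(|0.855/19.345964|) = 2.5306 degrees (acute angle)

2.5306 degrees


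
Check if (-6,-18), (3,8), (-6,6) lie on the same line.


-6*(8-6) + 3*(6+ 18) - 6*(-18-8)
= -12 + 72 + 156 = 216

No, not collinear (determinant = 216)


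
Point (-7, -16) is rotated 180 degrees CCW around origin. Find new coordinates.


cos(180) = -1, sin(180) = 0
x' = -7*(-1) + 16*0 = 7
y' = -7*0 - 16*(-1) = 16

(7, 16)


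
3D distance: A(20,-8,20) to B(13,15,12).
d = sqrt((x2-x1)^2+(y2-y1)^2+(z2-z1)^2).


dx=-7, dy=23, dz=-8
d = sqrt(49+529+64) = sqrt(642) = 25.3377

25.3377


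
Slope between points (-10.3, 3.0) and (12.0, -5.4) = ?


dy = -5.4 - 3.0 = -8.4
dx = 12.0 + 10.3 = 22.3
m = -8.4/22.3 = -0.3767

m = -0.3767


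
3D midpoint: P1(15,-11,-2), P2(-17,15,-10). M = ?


Mx = (15- 17)/2 = -1.0000
My = (-11+15)/2 = 2.0000
Mz = (-2- 10)/2 = -6.0000

M = (-1.0000, 2.0000, -6.0000)


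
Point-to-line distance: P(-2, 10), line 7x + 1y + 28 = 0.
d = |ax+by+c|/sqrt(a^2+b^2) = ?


|7*(-2) + 1*10 + 28| = |24| = 24
sqrt(49 + 1) = sqrt(50) = 7.0711
d = 24/sqrt(50) = 3.3941

3.3941


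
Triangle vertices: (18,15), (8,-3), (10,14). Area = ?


18*(-3-14) = -306
8*(14-15) = -8
10*(15+ 3) = 180
sum = -134
Area = |-134|/2 = 67.0000

67.0000 sq units


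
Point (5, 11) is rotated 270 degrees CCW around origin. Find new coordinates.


cos(270) = 0, sin(270) = -1
x' = 5*0 - 11*(-1) = 11
y' = 5*(-1) + 11*0 = -5

(11, -5)


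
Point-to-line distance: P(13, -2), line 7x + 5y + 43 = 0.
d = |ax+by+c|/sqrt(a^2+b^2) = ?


|7*13 + 5*(-2) + 43| = |124| = 124
sqrt(49 + 25) = sqrt(74) = 8.6023
d = 124/sqrt(74) = 14.4147

14.4147


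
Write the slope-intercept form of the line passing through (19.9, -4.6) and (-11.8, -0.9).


m = (3.7)/(-31.7) = -0.1167
b = y1 - m*x1 = -4.6 - (3.7*19.9)/(-31.7) = -4.6 + 2.3227 = -2.2773

y = -0.1167x - 2.2773


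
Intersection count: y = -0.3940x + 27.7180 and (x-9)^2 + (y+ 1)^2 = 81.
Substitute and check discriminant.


Substitute y = -0.3940x + 27.7180: (x-9)^2 + (-0.3940x+27.7180+ 1)^2 = 81
Expand to Ax^2 + Bx + C = 0, where b-k = 28.718
A = 1+m^2 = 1.155236
B = 2(m(b-k) - h) = 2(-0.3940*28.718 - 9) = -40.629784
C = h^2 + (b-k)^2 - r^2 = 81 + 824.723524 - 81 = 824.723524
disc = B^2-4AC = 1650.7793 - 3811.0012 = -2160.2219
disc < 0

0 intersection points


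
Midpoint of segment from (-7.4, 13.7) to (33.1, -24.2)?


Mx = (-7.4 + 33.1)/2 = 25.7/2 = 12.8500
My = (13.7 - 24.2)/2 = -10.5/2 = -5.2500

(12.8500, -5.2500)


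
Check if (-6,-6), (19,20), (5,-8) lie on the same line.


-6*(20+ 8) + 19*(-8+ 6) + 5*(-6-20)
= -168 - 38 - 130 = -336

No, not collinear (determinant = -336)


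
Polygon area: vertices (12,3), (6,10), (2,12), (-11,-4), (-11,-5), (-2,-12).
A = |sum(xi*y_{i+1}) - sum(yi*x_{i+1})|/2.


sum(xi*y_{i+1}) = 12*10 + 6*12 + 2*(-4) - 11*(-5) - 11*(-12) - 2*3 = 365
sum(yi*x_{i+1}) = 3*6 + 10*2 + 12*(-11) - 4*(-11) - 5*(-2) - 12*12 = -184
Area = |365 + 184|/2 = 549/2 = 274.5000

274.5000 sq units


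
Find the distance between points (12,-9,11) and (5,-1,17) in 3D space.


dx=-7, dy=8, dz=6
d = sqrt(49+64+36) = sqrt(149) = 12.2066

12.2066


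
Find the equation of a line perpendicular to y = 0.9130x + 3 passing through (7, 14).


Perpendicular slope = -1/m1 = -1/0.9130 = -1.0953
b2 = y0 - m2*x0 = 14 + 7/0.9130 = 14 + 7.6670 = 21.6670

y = -1.0953x + 21.6670


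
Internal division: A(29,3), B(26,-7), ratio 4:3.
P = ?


Px = (4*26 + 3*29)/7 = 191/7 = 27.2857
Py = (4*(-7) + 3*3)/7 = -19/7 = -2.7143

P = (27.2857, -2.7143)


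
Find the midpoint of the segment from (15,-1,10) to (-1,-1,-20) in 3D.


Mx = (15- 1)/2 = 7.0000
My = (-1- 1)/2 = -1.0000
Mz = (10- 20)/2 = -5.0000

M = (7.0000, -1.0000, -5.0000)


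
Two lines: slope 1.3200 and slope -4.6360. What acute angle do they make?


m1-m2 = 5.956
1+m1*m2 = -5.11952
tan(theta) = |5.956/(-5.11952)| = 1.163390
theta = arctan(|5.956/(-5.11952)|) = 49.3191 degrees (acute angle)

49.3191 degrees


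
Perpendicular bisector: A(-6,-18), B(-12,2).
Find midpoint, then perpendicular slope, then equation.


Midpoint = (-9, -8)
Slope of AB = dy/dx = 20/(-6) = -3.3333
Perp slope = -dx/dy = 6/20 = 0.3000
b = My - (perp slope)*Mx = -8 + (-6*(-9))/20 = -8 + 2.7000 = -5.3000

y = 0.3000x - 5.3000


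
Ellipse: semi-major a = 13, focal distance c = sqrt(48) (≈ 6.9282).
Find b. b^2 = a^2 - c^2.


b^2 = 13^2 - (sqrt(48))^2 = 169 - 48 = 121
b = sqrt(121) = 11

b = 11


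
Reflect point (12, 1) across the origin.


Reflection rule for origin: (-x, -y)
(12, 1) -> (-12, -1)

(-12, -1)
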